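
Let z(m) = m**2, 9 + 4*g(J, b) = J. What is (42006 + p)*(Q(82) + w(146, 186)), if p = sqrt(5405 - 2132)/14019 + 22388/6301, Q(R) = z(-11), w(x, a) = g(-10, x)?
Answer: 61543260105/12602 + 155*sqrt(3273)/18692 ≈ 4.8836e+6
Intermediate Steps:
g(J, b) = -9/4 + J/4
w(x, a) = -19/4 (w(x, a) = -9/4 + (1/4)*(-10) = -9/4 - 5/2 = -19/4)
Q(R) = 121 (Q(R) = (-11)**2 = 121)
p = 22388/6301 + sqrt(3273)/14019 (p = sqrt(3273)*(1/14019) + 22388*(1/6301) = sqrt(3273)/14019 + 22388/6301 = 22388/6301 + sqrt(3273)/14019 ≈ 3.5572)
(42006 + p)*(Q(82) + w(146, 186)) = (42006 + (22388/6301 + sqrt(3273)/14019))*(121 - 19/4) = (264702194/6301 + sqrt(3273)/14019)*(465/4) = 61543260105/12602 + 155*sqrt(3273)/18692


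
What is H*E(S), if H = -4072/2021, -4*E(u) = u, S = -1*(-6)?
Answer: 6108/2021 ≈ 3.0223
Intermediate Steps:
S = 6
E(u) = -u/4
H = -4072/2021 (H = -4072*1/2021 = -4072/2021 ≈ -2.0148)
H*E(S) = -(-1018)*6/2021 = -4072/2021*(-3/2) = 6108/2021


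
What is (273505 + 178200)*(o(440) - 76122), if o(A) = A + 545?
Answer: -33939758585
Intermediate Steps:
o(A) = 545 + A
(273505 + 178200)*(o(440) - 76122) = (273505 + 178200)*((545 + 440) - 76122) = 451705*(985 - 76122) = 451705*(-75137) = -33939758585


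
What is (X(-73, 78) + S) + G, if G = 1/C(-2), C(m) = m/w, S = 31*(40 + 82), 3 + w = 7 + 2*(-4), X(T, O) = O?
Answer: 3862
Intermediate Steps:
w = -4 (w = -3 + (7 + 2*(-4)) = -3 + (7 - 8) = -3 - 1 = -4)
S = 3782 (S = 31*122 = 3782)
C(m) = -m/4 (C(m) = m/(-4) = m*(-1/4) = -m/4)
G = 2 (G = 1/(-1/4*(-2)) = 1/(1/2) = 2)
(X(-73, 78) + S) + G = (78 + 3782) + 2 = 3860 + 2 = 3862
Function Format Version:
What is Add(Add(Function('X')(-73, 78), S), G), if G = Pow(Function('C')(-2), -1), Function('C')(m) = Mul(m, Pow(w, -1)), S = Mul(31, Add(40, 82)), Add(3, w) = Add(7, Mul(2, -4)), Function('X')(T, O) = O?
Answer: 3862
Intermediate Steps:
w = -4 (w = Add(-3, Add(7, Mul(2, -4))) = Add(-3, Add(7, -8)) = Add(-3, -1) = -4)
S = 3782 (S = Mul(31, 122) = 3782)
Function('C')(m) = Mul(Rational(-1, 4), m) (Function('C')(m) = Mul(m, Pow(-4, -1)) = Mul(m, Rational(-1, 4)) = Mul(Rational(-1, 4), m))
G = 2 (G = Pow(Mul(Rational(-1, 4), -2), -1) = Pow(Rational(1, 2), -1) = 2)
Add(Add(Function('X')(-73, 78), S), G) = Add(Add(78, 3782), 2) = Add(3860, 2) = 3862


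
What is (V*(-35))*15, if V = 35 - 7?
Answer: -14700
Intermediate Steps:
V = 28
(V*(-35))*15 = (28*(-35))*15 = -980*15 = -14700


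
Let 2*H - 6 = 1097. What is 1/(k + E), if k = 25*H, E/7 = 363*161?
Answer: 2/845777 ≈ 2.3647e-6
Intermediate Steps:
H = 1103/2 (H = 3 + (½)*1097 = 3 + 1097/2 = 1103/2 ≈ 551.50)
E = 409101 (E = 7*(363*161) = 7*58443 = 409101)
k = 27575/2 (k = 25*(1103/2) = 27575/2 ≈ 13788.)
1/(k + E) = 1/(27575/2 + 409101) = 1/(845777/2) = 2/845777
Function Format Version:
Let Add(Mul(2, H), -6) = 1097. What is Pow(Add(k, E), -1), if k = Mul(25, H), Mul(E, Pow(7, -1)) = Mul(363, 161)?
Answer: Rational(2, 845777) ≈ 2.3647e-6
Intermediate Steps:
H = Rational(1103, 2) (H = Add(3, Mul(Rational(1, 2), 1097)) = Add(3, Rational(1097, 2)) = Rational(1103, 2) ≈ 551.50)
E = 409101 (E = Mul(7, Mul(363, 161)) = Mul(7, 58443) = 409101)
k = Rational(27575, 2) (k = Mul(25, Rational(1103, 2)) = Rational(27575, 2) ≈ 13788.)
Pow(Add(k, E), -1) = Pow(Add(Rational(27575, 2), 409101), -1) = Pow(Rational(845777, 2), -1) = Rational(2, 845777)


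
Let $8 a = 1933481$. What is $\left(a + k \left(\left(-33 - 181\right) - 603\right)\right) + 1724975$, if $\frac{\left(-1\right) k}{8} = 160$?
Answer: $\frac{24099361}{8} \approx 3.0124 \cdot 10^{6}$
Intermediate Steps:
$k = -1280$ ($k = \left(-8\right) 160 = -1280$)
$a = \frac{1933481}{8}$ ($a = \frac{1}{8} \cdot 1933481 = \frac{1933481}{8} \approx 2.4169 \cdot 10^{5}$)
$\left(a + k \left(\left(-33 - 181\right) - 603\right)\right) + 1724975 = \left(\frac{1933481}{8} - 1280 \left(\left(-33 - 181\right) - 603\right)\right) + 1724975 = \left(\frac{1933481}{8} - 1280 \left(-214 - 603\right)\right) + 1724975 = \left(\frac{1933481}{8} - -1045760\right) + 1724975 = \left(\frac{1933481}{8} + 1045760\right) + 1724975 = \frac{10299561}{8} + 1724975 = \frac{24099361}{8}$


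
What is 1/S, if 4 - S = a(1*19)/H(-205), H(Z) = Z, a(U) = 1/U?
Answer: 3895/15581 ≈ 0.24998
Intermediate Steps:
S = 15581/3895 (S = 4 - 1/((1*19)*(-205)) = 4 - (-1)/(19*205) = 4 - 1*(-1/3895) = 4 + 1/3895 = 15581/3895 ≈ 4.0003)
1/S = 1/(15581/3895) = 3895/15581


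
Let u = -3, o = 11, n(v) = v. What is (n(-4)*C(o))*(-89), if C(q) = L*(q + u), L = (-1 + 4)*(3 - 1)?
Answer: 17088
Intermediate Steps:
L = 6 (L = 3*2 = 6)
C(q) = -18 + 6*q (C(q) = 6*(q - 3) = 6*(-3 + q) = -18 + 6*q)
(n(-4)*C(o))*(-89) = -4*(-18 + 6*11)*(-89) = -4*(-18 + 66)*(-89) = -4*48*(-89) = -192*(-89) = 17088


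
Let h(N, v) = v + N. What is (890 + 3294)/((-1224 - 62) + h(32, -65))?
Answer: -4184/1319 ≈ -3.1721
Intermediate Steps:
h(N, v) = N + v
(890 + 3294)/((-1224 - 62) + h(32, -65)) = (890 + 3294)/((-1224 - 62) + (32 - 65)) = 4184/(-1286 - 33) = 4184/(-1319) = 4184*(-1/1319) = -4184/1319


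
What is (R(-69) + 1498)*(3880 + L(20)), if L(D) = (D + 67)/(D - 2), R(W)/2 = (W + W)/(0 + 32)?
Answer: 277726735/48 ≈ 5.7860e+6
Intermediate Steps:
R(W) = W/8 (R(W) = 2*((W + W)/(0 + 32)) = 2*((2*W)/32) = 2*((2*W)*(1/32)) = 2*(W/16) = W/8)
L(D) = (67 + D)/(-2 + D)
(R(-69) + 1498)*(3880 + L(20)) = ((1/8)*(-69) + 1498)*(3880 + (67 + 20)/(-2 + 20)) = (-69/8 + 1498)*(3880 + 87/18) = 11915*(3880 + (1/18)*87)/8 = 11915*(3880 + 29/6)/8 = (11915/8)*(23309/6) = 277726735/48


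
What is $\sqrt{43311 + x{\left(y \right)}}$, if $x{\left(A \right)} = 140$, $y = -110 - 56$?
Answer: $\sqrt{43451} \approx 208.45$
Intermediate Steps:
$y = -166$
$\sqrt{43311 + x{\left(y \right)}} = \sqrt{43311 + 140} = \sqrt{43451}$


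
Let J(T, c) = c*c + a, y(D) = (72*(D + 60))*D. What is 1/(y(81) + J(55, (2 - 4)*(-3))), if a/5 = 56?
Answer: 1/822628 ≈ 1.2156e-6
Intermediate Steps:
a = 280 (a = 5*56 = 280)
y(D) = D*(4320 + 72*D) (y(D) = (72*(60 + D))*D = (4320 + 72*D)*D = D*(4320 + 72*D))
J(T, c) = 280 + c**2 (J(T, c) = c*c + 280 = c**2 + 280 = 280 + c**2)
1/(y(81) + J(55, (2 - 4)*(-3))) = 1/(72*81*(60 + 81) + (280 + ((2 - 4)*(-3))**2)) = 1/(72*81*141 + (280 + (-2*(-3))**2)) = 1/(822312 + (280 + 6**2)) = 1/(822312 + (280 + 36)) = 1/(822312 + 316) = 1/822628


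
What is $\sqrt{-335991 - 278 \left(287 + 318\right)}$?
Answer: $i \sqrt{504181} \approx 710.06 i$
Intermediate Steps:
$\sqrt{-335991 - 278 \left(287 + 318\right)} = \sqrt{-335991 - 168190} = \sqrt{-504181} = i \sqrt{504181}$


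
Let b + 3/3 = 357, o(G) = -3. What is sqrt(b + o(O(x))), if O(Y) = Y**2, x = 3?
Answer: sqrt(353) ≈ 18.788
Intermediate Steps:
b = 356 (b = -1 + 357 = 356)
sqrt(b + o(O(x))) = sqrt(356 - 3) = sqrt(353)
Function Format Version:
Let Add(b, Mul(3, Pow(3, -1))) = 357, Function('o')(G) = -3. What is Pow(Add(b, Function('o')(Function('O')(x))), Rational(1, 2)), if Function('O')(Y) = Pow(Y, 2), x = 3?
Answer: Pow(353, Rational(1, 2)) ≈ 18.788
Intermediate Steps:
b = 356 (b = Add(-1, 357) = 356)
Pow(Add(b, Function('o')(Function('O')(x))), Rational(1, 2)) = Pow(Add(356, -3), Rational(1, 2)) = Pow(353, Rational(1, 2))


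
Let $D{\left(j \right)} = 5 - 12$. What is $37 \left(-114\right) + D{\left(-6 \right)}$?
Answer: $-4225$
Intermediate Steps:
$D{\left(j \right)} = -7$ ($D{\left(j \right)} = 5 - 12 = -7$)
$37 \left(-114\right) + D{\left(-6 \right)} = 37 \left(-114\right) - 7 = -4218 - 7 = -4225$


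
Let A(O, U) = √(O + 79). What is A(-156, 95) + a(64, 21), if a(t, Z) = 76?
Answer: 76 + I*√77 ≈ 76.0 + 8.775*I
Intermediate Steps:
A(O, U) = √(79 + O)
A(-156, 95) + a(64, 21) = √(79 - 156) + 76 = √(-77) + 76 = I*√77 + 76 = 76 + I*√77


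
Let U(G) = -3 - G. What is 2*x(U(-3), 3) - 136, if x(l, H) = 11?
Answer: -114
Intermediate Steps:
2*x(U(-3), 3) - 136 = 2*11 - 136 = 22 - 136 = -114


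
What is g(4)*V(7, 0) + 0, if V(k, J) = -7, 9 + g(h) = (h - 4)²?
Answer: 63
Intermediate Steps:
g(h) = -9 + (-4 + h)² (g(h) = -9 + (h - 4)² = -9 + (-4 + h)²)
g(4)*V(7, 0) + 0 = (-9 + (-4 + 4)²)*(-7) + 0 = (-9 + 0²)*(-7) + 0 = (-9 + 0)*(-7) + 0 = -9*(-7) + 0 = 63 + 0 = 63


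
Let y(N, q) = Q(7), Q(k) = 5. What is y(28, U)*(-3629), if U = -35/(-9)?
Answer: -18145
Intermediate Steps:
U = 35/9 (U = -35*(-⅑) = 35/9 ≈ 3.8889)
y(N, q) = 5
y(28, U)*(-3629) = 5*(-3629) = -18145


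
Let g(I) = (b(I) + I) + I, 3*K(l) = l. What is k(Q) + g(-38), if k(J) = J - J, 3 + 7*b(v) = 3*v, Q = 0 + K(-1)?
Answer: -649/7 ≈ -92.714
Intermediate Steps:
K(l) = l/3
Q = -⅓ (Q = 0 + (⅓)*(-1) = 0 - ⅓ = -⅓ ≈ -0.33333)
b(v) = -3/7 + 3*v/7 (b(v) = -3/7 + (3*v)/7 = -3/7 + 3*v/7)
k(J) = 0
g(I) = -3/7 + 17*I/7 (g(I) = ((-3/7 + 3*I/7) + I) + I = (-3/7 + 10*I/7) + I = -3/7 + 17*I/7)
k(Q) + g(-38) = 0 + (-3/7 + (17/7)*(-38)) = 0 + (-3/7 - 646/7) = 0 - 649/7 = -649/7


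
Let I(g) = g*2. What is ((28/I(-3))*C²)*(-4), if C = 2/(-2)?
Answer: 56/3 ≈ 18.667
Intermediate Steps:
C = -1 (C = 2*(-½) = -1)
I(g) = 2*g
((28/I(-3))*C²)*(-4) = ((28/((2*(-3))))*(-1)²)*(-4) = ((28/(-6))*1)*(-4) = ((28*(-⅙))*1)*(-4) = -14/3*1*(-4) = -14/3*(-4) = 56/3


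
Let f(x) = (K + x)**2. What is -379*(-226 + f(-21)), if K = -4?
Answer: -151221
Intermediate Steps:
f(x) = (-4 + x)**2
-379*(-226 + f(-21)) = -379*(-226 + (-4 - 21)**2) = -379*(-226 + (-25)**2) = -379*(-226 + 625) = -379*399 = -151221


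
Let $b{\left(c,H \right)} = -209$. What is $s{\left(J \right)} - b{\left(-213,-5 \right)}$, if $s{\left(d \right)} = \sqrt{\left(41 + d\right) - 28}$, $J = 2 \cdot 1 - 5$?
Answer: $209 + \sqrt{10} \approx 212.16$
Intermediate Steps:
$J = -3$ ($J = 2 - 5 = -3$)
$s{\left(d \right)} = \sqrt{13 + d}$
$s{\left(J \right)} - b{\left(-213,-5 \right)} = \sqrt{13 - 3} - -209 = \sqrt{10} + 209 = 209 + \sqrt{10}$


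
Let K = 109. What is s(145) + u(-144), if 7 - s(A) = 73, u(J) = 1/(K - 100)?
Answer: -593/9 ≈ -65.889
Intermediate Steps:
u(J) = 1/9 (u(J) = 1/(109 - 100) = 1/9)
s(A) = -66 (s(A) = 7 - 1*73 = 7 - 73 = -66)
s(145) + u(-144) = -66 + 1/9 = -593/9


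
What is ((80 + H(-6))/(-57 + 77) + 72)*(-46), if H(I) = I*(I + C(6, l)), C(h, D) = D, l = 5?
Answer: -17549/5 ≈ -3509.8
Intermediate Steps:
H(I) = I*(5 + I) (H(I) = I*(I + 5) = I*(5 + I))
((80 + H(-6))/(-57 + 77) + 72)*(-46) = ((80 - 6*(5 - 6))/(-57 + 77) + 72)*(-46) = ((80 - 6*(-1))/20 + 72)*(-46) = ((80 + 6)*(1/20) + 72)*(-46) = (86*(1/20) + 72)*(-46) = (43/10 + 72)*(-46) = (763/10)*(-46) = -17549/5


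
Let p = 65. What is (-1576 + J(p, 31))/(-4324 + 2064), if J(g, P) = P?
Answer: 309/452 ≈ 0.68363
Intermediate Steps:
(-1576 + J(p, 31))/(-4324 + 2064) = (-1576 + 31)/(-4324 + 2064) = -1545/(-2260) = -1545*(-1/2260) = 309/452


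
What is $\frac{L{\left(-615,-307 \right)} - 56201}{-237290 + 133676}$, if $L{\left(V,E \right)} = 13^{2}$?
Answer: $\frac{28016}{51807} \approx 0.54078$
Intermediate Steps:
$L{\left(V,E \right)} = 169$
$\frac{L{\left(-615,-307 \right)} - 56201}{-237290 + 133676} = \frac{169 - 56201}{-237290 + 133676} = - \frac{56032}{-103614} = \left(-56032\right) \left(- \frac{1}{103614}\right) = \frac{28016}{51807}$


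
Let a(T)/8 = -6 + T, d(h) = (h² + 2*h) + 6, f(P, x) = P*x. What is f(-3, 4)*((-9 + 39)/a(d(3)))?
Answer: -3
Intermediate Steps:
d(h) = 6 + h² + 2*h
a(T) = -48 + 8*T (a(T) = 8*(-6 + T) = -48 + 8*T)
f(-3, 4)*((-9 + 39)/a(d(3))) = (-3*4)*((-9 + 39)/(-48 + 8*(6 + 3² + 2*3))) = -360/(-48 + 8*(6 + 9 + 6)) = -360/(-48 + 8*21) = -360/(-48 + 168) = -360/120 = -12*¼ = -3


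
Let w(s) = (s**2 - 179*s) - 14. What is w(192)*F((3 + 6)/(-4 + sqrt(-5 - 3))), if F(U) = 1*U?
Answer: -3723 - 3723*I*sqrt(2)/2 ≈ -3723.0 - 2632.6*I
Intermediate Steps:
w(s) = -14 + s**2 - 179*s
F(U) = U
w(192)*F((3 + 6)/(-4 + sqrt(-5 - 3))) = (-14 + 192**2 - 179*192)*((3 + 6)/(-4 + sqrt(-5 - 3))) = (-14 + 36864 - 34368)*(9/(-4 + sqrt(-8))) = 2482*(9/(-4 + 2*I*sqrt(2))) = 22338/(-4 + 2*I*sqrt(2))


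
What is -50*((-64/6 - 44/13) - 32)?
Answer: 89800/39 ≈ 2302.6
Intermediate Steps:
-50*((-64/6 - 44/13) - 32) = -50*((-64*⅙ - 44*1/13) - 32) = -50*((-32/3 - 44/13) - 32) = -50*(-548/39 - 32) = -50*(-1796/39) = 89800/39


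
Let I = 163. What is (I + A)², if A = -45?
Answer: 13924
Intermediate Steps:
(I + A)² = (163 - 45)² = 118² = 13924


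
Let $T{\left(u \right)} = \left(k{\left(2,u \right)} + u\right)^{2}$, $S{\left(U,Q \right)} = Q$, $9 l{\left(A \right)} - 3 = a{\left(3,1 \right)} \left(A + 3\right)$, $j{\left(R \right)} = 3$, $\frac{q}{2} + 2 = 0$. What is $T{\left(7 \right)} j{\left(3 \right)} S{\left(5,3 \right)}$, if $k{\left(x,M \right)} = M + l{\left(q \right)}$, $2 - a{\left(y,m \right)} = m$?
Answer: $\frac{16384}{9} \approx 1820.4$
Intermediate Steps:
$q = -4$ ($q = -4 + 2 \cdot 0 = -4 + 0 = -4$)
$a{\left(y,m \right)} = 2 - m$
$l{\left(A \right)} = \frac{2}{3} + \frac{A}{9}$ ($l{\left(A \right)} = \frac{1}{3} + \frac{\left(2 - 1\right) \left(A + 3\right)}{9} = \frac{1}{3} + \frac{\left(2 - 1\right) \left(3 + A\right)}{9} = \frac{1}{3} + \frac{1 \left(3 + A\right)}{9} = \frac{1}{3} + \frac{3 + A}{9} = \frac{1}{3} + \left(\frac{1}{3} + \frac{A}{9}\right) = \frac{2}{3} + \frac{A}{9}$)
$k{\left(x,M \right)} = \frac{2}{9} + M$ ($k{\left(x,M \right)} = M + \left(\frac{2}{3} + \frac{1}{9} \left(-4\right)\right) = M + \left(\frac{2}{3} - \frac{4}{9}\right) = M + \frac{2}{9} = \frac{2}{9} + M$)
$T{\left(u \right)} = \left(\frac{2}{9} + 2 u\right)^{2}$ ($T{\left(u \right)} = \left(\left(\frac{2}{9} + u\right) + u\right)^{2} = \left(\frac{2}{9} + 2 u\right)^{2}$)
$T{\left(7 \right)} j{\left(3 \right)} S{\left(5,3 \right)} = \frac{4 \left(1 + 9 \cdot 7\right)^{2}}{81} \cdot 3 \cdot 3 = \frac{4 \left(1 + 63\right)^{2}}{81} \cdot 3 \cdot 3 = \frac{4 \cdot 64^{2}}{81} \cdot 3 \cdot 3 = \frac{4}{81} \cdot 4096 \cdot 3 \cdot 3 = \frac{16384}{81} \cdot 3 \cdot 3 = \frac{16384}{27} \cdot 3 = \frac{16384}{9}$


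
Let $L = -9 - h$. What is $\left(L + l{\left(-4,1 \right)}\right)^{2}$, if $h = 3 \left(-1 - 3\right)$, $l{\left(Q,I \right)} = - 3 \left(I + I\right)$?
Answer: $9$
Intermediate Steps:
$l{\left(Q,I \right)} = - 6 I$ ($l{\left(Q,I \right)} = - 3 \cdot 2 I = - 6 I$)
$h = -12$ ($h = 3 \left(-4\right) = -12$)
$L = 3$ ($L = -9 - -12 = -9 + 12 = 3$)
$\left(L + l{\left(-4,1 \right)}\right)^{2} = \left(3 - 6\right)^{2} = \left(-3\right)^{2} = 9$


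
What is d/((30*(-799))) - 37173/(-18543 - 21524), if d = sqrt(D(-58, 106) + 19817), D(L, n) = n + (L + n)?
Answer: 37173/40067 - sqrt(2219)/7990 ≈ 0.92188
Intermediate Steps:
D(L, n) = L + 2*n
d = 3*sqrt(2219) (d = sqrt((-58 + 2*106) + 19817) = sqrt((-58 + 212) + 19817) = sqrt(154 + 19817) = sqrt(19971) = 3*sqrt(2219) ≈ 141.32)
d/((30*(-799))) - 37173/(-18543 - 21524) = (3*sqrt(2219))/((30*(-799))) - 37173/(-18543 - 21524) = (3*sqrt(2219))/(-23970) - 37173/(-40067) = (3*sqrt(2219))*(-1/23970) - 37173*(-1/40067) = -sqrt(2219)/7990 + 37173/40067 = 37173/40067 - sqrt(2219)/7990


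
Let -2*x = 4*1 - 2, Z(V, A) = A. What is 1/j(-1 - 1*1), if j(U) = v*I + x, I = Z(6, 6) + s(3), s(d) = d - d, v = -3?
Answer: -1/19 ≈ -0.052632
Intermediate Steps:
x = -1 (x = -(4*1 - 2)/2 = -(4 - 2)/2 = -1/2*2 = -1)
s(d) = 0
I = 6 (I = 6 + 0 = 6)
j(U) = -19 (j(U) = -3*6 - 1 = -18 - 1 = -19)
1/j(-1 - 1*1) = 1/(-19) = -1/19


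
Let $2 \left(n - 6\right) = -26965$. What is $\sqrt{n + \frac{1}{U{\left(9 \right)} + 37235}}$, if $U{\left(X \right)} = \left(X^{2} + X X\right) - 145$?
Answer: $\frac{i \sqrt{4675373511601}}{18626} \approx 116.09 i$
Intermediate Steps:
$U{\left(X \right)} = -145 + 2 X^{2}$ ($U{\left(X \right)} = \left(X^{2} + X^{2}\right) - 145 = 2 X^{2} - 145 = -145 + 2 X^{2}$)
$n = - \frac{26953}{2}$ ($n = 6 + \frac{1}{2} \left(-26965\right) = 6 - \frac{26965}{2} = - \frac{26953}{2} \approx -13477.0$)
$\sqrt{n + \frac{1}{U{\left(9 \right)} + 37235}} = \sqrt{- \frac{26953}{2} + \frac{1}{\left(-145 + 2 \cdot 9^{2}\right) + 37235}} = \sqrt{- \frac{26953}{2} + \frac{1}{\left(-145 + 2 \cdot 81\right) + 37235}} = \sqrt{- \frac{26953}{2} + \frac{1}{\left(-145 + 162\right) + 37235}} = \sqrt{- \frac{26953}{2} + \frac{1}{17 + 37235}} = \sqrt{- \frac{26953}{2} + \frac{1}{37252}} = \sqrt{- \frac{502026577}{37252}} = \frac{i \sqrt{4675373511601}}{18626}$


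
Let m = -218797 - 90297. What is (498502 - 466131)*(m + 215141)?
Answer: -3041352563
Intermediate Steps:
m = -309094
(498502 - 466131)*(m + 215141) = (498502 - 466131)*(-309094 + 215141) = 32371*(-93953) = -3041352563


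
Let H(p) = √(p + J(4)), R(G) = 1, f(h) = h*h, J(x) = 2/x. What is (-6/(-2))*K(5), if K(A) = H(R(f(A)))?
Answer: 3*√6/2 ≈ 3.6742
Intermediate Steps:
f(h) = h²
H(p) = √(½ + p) (H(p) = √(p + 2/4) = √(p + 2*(¼)) = √(p + ½) = √(½ + p))
K(A) = √6/2 (K(A) = √(2 + 4*1)/2 = √(2 + 4)/2 = √6/2)
(-6/(-2))*K(5) = (-6/(-2))*(√6/2) = (-6*(-½))*(√6/2) = 3*(√6/2) = 3*√6/2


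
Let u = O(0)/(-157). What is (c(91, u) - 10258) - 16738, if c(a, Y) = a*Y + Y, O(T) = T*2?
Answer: -26996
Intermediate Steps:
O(T) = 2*T
u = 0 (u = (2*0)/(-157) = 0*(-1/157) = 0)
c(a, Y) = Y + Y*a (c(a, Y) = Y*a + Y = Y + Y*a)
(c(91, u) - 10258) - 16738 = (0*(1 + 91) - 10258) - 16738 = (0*92 - 10258) - 16738 = (0 - 10258) - 16738 = -10258 - 16738 = -26996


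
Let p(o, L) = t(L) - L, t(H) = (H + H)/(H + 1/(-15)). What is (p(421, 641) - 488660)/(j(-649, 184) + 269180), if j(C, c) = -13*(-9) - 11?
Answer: -1176030146/647228901 ≈ -1.8170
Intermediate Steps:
t(H) = 2*H/(-1/15 + H) (t(H) = (2*H)/(H - 1/15) = (2*H)/(-1/15 + H) = 2*H/(-1/15 + H))
j(C, c) = 106 (j(C, c) = 117 - 11 = 106)
p(o, L) = -L + 30*L/(-1 + 15*L) (p(o, L) = 30*L/(-1 + 15*L) - L = -L + 30*L/(-1 + 15*L))
(p(421, 641) - 488660)/(j(-649, 184) + 269180) = (641*(31 - 15*641)/(-1 + 15*641) - 488660)/(106 + 269180) = (641*(31 - 9615)/(-1 + 9615) - 488660)/269286 = (641*(-9584)/9614 - 488660)*(1/269286) = (641*(1/9614)*(-9584) - 488660)*(1/269286) = (-3071672/4807 - 488660)*(1/269286) = -2352060292/4807*1/269286 = -1176030146/647228901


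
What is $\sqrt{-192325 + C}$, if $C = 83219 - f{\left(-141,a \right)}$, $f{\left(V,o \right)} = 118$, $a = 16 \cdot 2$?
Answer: $6 i \sqrt{3034} \approx 330.49 i$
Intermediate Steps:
$a = 32$
$C = 83101$ ($C = 83219 - 118 = 83101$)
$\sqrt{-192325 + C} = \sqrt{-192325 + 83101} = \sqrt{-109224} = 6 i \sqrt{3034}$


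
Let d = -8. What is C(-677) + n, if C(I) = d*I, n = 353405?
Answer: 358821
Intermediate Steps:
C(I) = -8*I
C(-677) + n = -8*(-677) + 353405 = 5416 + 353405 = 358821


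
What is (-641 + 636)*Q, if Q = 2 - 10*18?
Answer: 890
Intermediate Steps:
Q = -178 (Q = 2 - 180 = -178)
(-641 + 636)*Q = (-641 + 636)*(-178) = -5*(-178) = 890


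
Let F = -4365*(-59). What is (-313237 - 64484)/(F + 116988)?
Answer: -125907/124841 ≈ -1.0085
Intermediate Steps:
F = 257535
(-313237 - 64484)/(F + 116988) = (-313237 - 64484)/(257535 + 116988) = -377721/374523 = -377721*1/374523 = -125907/124841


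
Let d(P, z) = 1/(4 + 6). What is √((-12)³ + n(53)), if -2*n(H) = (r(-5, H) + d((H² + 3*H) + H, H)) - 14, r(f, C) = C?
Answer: I*√174755/10 ≈ 41.804*I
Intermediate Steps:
d(P, z) = ⅒ (d(P, z) = 1/10 = ⅒)
n(H) = 139/20 - H/2 (n(H) = -((H + ⅒) - 14)/2 = -((⅒ + H) - 14)/2 = -(-139/10 + H)/2 = 139/20 - H/2)
√((-12)³ + n(53)) = √((-12)³ + (139/20 - ½*53)) = √(-1728 + (139/20 - 53/2)) = √(-1728 - 391/20) = √(-34951/20) = I*√174755/10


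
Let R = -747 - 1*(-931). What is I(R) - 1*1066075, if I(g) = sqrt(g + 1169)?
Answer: -1066075 + sqrt(1353) ≈ -1.0660e+6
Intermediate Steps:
R = 184 (R = -747 + 931 = 184)
I(g) = sqrt(1169 + g)
I(R) - 1*1066075 = sqrt(1169 + 184) - 1*1066075 = sqrt(1353) - 1066075 = -1066075 + sqrt(1353)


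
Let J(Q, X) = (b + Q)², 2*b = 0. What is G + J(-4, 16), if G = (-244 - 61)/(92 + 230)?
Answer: 4847/322 ≈ 15.053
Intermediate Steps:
b = 0 (b = (½)*0 = 0)
J(Q, X) = Q² (J(Q, X) = (0 + Q)² = Q²)
G = -305/322 ≈ -0.94720
G + J(-4, 16) = -305/322 + (-4)² = -305/322 + 16 = 4847/322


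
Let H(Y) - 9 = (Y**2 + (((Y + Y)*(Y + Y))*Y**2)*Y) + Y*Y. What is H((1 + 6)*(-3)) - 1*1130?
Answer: -16336643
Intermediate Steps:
H(Y) = 9 + 2*Y**2 + 4*Y**5 (H(Y) = 9 + ((Y**2 + (((Y + Y)*(Y + Y))*Y**2)*Y) + Y*Y) = 9 + ((Y**2 + (((2*Y)*(2*Y))*Y**2)*Y) + Y**2) = 9 + ((Y**2 + ((4*Y**2)*Y**2)*Y) + Y**2) = 9 + ((Y**2 + (4*Y**4)*Y) + Y**2) = 9 + ((Y**2 + 4*Y**5) + Y**2) = 9 + (2*Y**2 + 4*Y**5) = 9 + 2*Y**2 + 4*Y**5)
H((1 + 6)*(-3)) - 1*1130 = (9 + 2*((1 + 6)*(-3))**2 + 4*((1 + 6)*(-3))**5) - 1*1130 = (9 + 2*(7*(-3))**2 + 4*(7*(-3))**5) - 1130 = (9 + 2*(-21)**2 + 4*(-21)**5) - 1130 = (9 + 2*441 + 4*(-4084101)) - 1130 = (9 + 882 - 16336404) - 1130 = -16335513 - 1130 = -16336643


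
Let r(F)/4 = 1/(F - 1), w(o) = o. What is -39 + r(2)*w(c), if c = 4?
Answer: -23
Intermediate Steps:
r(F) = 4/(-1 + F) (r(F) = 4/(F - 1) = 4/(-1 + F))
-39 + r(2)*w(c) = -39 + (4/(-1 + 2))*4 = -39 + (4/1)*4 = -39 + (4*1)*4 = -39 + 4*4 = -39 + 16 = -23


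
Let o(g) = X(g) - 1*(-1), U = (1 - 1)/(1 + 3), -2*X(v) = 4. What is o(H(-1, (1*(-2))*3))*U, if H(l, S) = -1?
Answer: 0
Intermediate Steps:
X(v) = -2 (X(v) = -1/2*4 = -2)
U = 0 (U = 0/4 = 0*(1/4) = 0)
o(g) = -1 (o(g) = -2 - 1*(-1) = -2 + 1 = -1)
o(H(-1, (1*(-2))*3))*U = -1*0 = 0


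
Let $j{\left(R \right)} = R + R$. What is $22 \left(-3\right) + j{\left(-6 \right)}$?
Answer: $-78$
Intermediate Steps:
$j{\left(R \right)} = 2 R$
$22 \left(-3\right) + j{\left(-6 \right)} = 22 \left(-3\right) + 2 \left(-6\right) = -66 - 12 = -78$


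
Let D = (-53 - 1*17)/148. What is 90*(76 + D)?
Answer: 251505/37 ≈ 6797.4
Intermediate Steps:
D = -35/74 (D = (-53 - 17)*(1/148) = -70*1/148 = -35/74 ≈ -0.47297)
90*(76 + D) = 90*(76 - 35/74) = 90*(5589/74) = 251505/37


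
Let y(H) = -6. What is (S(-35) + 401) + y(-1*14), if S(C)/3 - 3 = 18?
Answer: 458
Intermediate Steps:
S(C) = 63 (S(C) = 9 + 3*18 = 9 + 54 = 63)
(S(-35) + 401) + y(-1*14) = (63 + 401) - 6 = 464 - 6 = 458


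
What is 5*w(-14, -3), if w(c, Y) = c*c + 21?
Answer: 1085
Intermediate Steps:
w(c, Y) = 21 + c² (w(c, Y) = c² + 21 = 21 + c²)
5*w(-14, -3) = 5*(21 + (-14)²) = 5*(21 + 196) = 5*217 = 1085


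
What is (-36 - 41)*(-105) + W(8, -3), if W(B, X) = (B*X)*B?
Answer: 7893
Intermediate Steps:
W(B, X) = X*B²
(-36 - 41)*(-105) + W(8, -3) = (-36 - 41)*(-105) - 3*8² = -77*(-105) - 3*64 = 8085 - 192 = 7893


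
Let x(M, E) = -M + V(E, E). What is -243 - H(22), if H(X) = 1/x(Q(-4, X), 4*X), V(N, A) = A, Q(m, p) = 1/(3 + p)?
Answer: -534382/2199 ≈ -243.01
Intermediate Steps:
x(M, E) = E - M (x(M, E) = -M + E = E - M)
H(X) = 1/(-1/(3 + X) + 4*X) (H(X) = 1/(4*X - 1/(3 + X)) = 1/(-1/(3 + X) + 4*X))
-243 - H(22) = -243 - (3 + 22)/(-1 + 4*22*(3 + 22)) = -243 - 25/(-1 + 4*22*25) = -243 - 25/(-1 + 2200) = -243 - 25/2199 = -534382/2199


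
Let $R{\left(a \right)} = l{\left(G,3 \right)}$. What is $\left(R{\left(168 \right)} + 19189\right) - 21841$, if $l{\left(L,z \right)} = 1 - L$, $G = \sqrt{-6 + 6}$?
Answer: $-2651$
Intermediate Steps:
$G = 0$ ($G = \sqrt{0} = 0$)
$R{\left(a \right)} = 1$ ($R{\left(a \right)} = 1 - 0 = 1 + 0 = 1$)
$\left(R{\left(168 \right)} + 19189\right) - 21841 = \left(1 + 19189\right) - 21841 = 19190 - 21841 = -2651$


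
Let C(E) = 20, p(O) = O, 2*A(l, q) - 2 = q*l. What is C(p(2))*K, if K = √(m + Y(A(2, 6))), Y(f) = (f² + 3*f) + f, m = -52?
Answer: 100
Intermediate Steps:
A(l, q) = 1 + l*q/2 (A(l, q) = 1 + (q*l)/2 = 1 + (l*q)/2 = 1 + l*q/2)
Y(f) = f² + 4*f
K = 5 (K = √(-52 + (1 + (½)*2*6)*(4 + (1 + (½)*2*6))) = √(-52 + (1 + 6)*(4 + (1 + 6))) = √(-52 + 7*(4 + 7)) = √(-52 + 7*11) = √(-52 + 77) = √25 = 5)
C(p(2))*K = 20*5 = 100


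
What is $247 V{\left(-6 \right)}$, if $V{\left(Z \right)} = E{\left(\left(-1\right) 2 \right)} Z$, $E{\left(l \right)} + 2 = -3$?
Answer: $7410$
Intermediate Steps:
$E{\left(l \right)} = -5$ ($E{\left(l \right)} = -2 - 3 = -5$)
$V{\left(Z \right)} = - 5 Z$
$247 V{\left(-6 \right)} = 247 \left(\left(-5\right) \left(-6\right)\right) = 247 \cdot 30 = 7410$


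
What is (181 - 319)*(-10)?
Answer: 1380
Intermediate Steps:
(181 - 319)*(-10) = -138*(-10) = 1380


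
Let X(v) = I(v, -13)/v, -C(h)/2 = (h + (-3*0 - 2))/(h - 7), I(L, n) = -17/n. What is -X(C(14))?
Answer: 119/312 ≈ 0.38141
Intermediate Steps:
C(h) = -2*(-2 + h)/(-7 + h) (C(h) = -2*(h + (-3*0 - 2))/(h - 7) = -2*(h + (0 - 2))/(-7 + h) = -2*(h - 2)/(-7 + h) = -2*(-2 + h)/(-7 + h))
X(v) = 17/(13*v) (X(v) = (-17/(-13))/v = (-17*(-1/13))/v = 17/(13*v))
-X(C(14)) = -17/(13*(2*(2 - 1*14)/(-7 + 14))) = -17/(13*(2*(2 - 14)/7)) = -17/(13*(2*(⅐)*(-12))) = -17/(13*(-24/7)) = -17*(-7)/(13*24) = -1*(-119/312) = 119/312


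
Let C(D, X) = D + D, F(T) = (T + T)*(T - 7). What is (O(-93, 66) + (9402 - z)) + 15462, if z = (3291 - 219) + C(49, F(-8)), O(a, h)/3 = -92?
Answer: 21418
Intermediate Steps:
O(a, h) = -276 (O(a, h) = 3*(-92) = -276)
F(T) = 2*T*(-7 + T) (F(T) = (2*T)*(-7 + T) = 2*T*(-7 + T))
C(D, X) = 2*D
z = 3170 (z = (3291 - 219) + 2*49 = 3072 + 98 = 3170)
(O(-93, 66) + (9402 - z)) + 15462 = (-276 + (9402 - 1*3170)) + 15462 = (-276 + (9402 - 3170)) + 15462 = (-276 + 6232) + 15462 = 5956 + 15462 = 21418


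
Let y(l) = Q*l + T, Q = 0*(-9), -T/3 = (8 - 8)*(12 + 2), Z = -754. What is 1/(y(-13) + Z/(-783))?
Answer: 27/26 ≈ 1.0385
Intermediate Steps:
T = 0 (T = -3*(8 - 8)*(12 + 2) = -0*14 = -3*0 = 0)
Q = 0
y(l) = 0 (y(l) = 0*l + 0 = 0 + 0 = 0)
1/(y(-13) + Z/(-783)) = 1/(0 - 754/(-783)) = 1/(0 - 754*(-1/783)) = 1/(0 + 26/27) = 1/(26/27) = 27/26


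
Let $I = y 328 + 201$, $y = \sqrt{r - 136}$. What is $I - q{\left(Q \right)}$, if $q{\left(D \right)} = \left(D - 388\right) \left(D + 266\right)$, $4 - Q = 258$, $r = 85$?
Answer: $7905 + 328 i \sqrt{51} \approx 7905.0 + 2342.4 i$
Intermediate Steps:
$Q = -254$ ($Q = 4 - 258 = -254$)
$y = i \sqrt{51}$ ($y = \sqrt{85 - 136} = \sqrt{-51} = i \sqrt{51} \approx 7.1414 i$)
$q{\left(D \right)} = \left(-388 + D\right) \left(266 + D\right)$
$I = 201 + 328 i \sqrt{51}$ ($I = i \sqrt{51} \cdot 328 + 201 = 328 i \sqrt{51} + 201 = 201 + 328 i \sqrt{51} \approx 201.0 + 2342.4 i$)
$I - q{\left(Q \right)} = \left(201 + 328 i \sqrt{51}\right) - \left(-103208 + \left(-254\right)^{2} - -30988\right) = \left(201 + 328 i \sqrt{51}\right) - \left(-103208 + 64516 + 30988\right) = \left(201 + 328 i \sqrt{51}\right) - -7704 = \left(201 + 328 i \sqrt{51}\right) + 7704 = 7905 + 328 i \sqrt{51}$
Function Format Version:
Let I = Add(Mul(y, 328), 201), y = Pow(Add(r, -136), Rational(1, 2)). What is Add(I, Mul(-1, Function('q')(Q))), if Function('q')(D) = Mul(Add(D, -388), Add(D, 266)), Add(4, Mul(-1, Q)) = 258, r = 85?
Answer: Add(7905, Mul(328, I, Pow(51, Rational(1, 2)))) ≈ Add(7905.0, Mul(2342.4, I))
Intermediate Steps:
Q = -254 (Q = Add(4, Mul(-1, 258)) = Add(4, -258) = -254)
y = Mul(I, Pow(51, Rational(1, 2))) (y = Pow(Add(85, -136), Rational(1, 2)) = Pow(-51, Rational(1, 2)) = Mul(I, Pow(51, Rational(1, 2))) ≈ Mul(7.1414, I))
Function('q')(D) = Mul(Add(-388, D), Add(266, D))
I = Add(201, Mul(328, I, Pow(51, Rational(1, 2)))) (I = Add(Mul(Mul(I, Pow(51, Rational(1, 2))), 328), 201) = Add(Mul(328, I, Pow(51, Rational(1, 2))), 201) = Add(201, Mul(328, I, Pow(51, Rational(1, 2)))) ≈ Add(201.00, Mul(2342.4, I)))
Add(I, Mul(-1, Function('q')(Q))) = Add(Add(201, Mul(328, I, Pow(51, Rational(1, 2)))), Mul(-1, Add(-103208, Pow(-254, 2), Mul(-122, -254)))) = Add(Add(201, Mul(328, I, Pow(51, Rational(1, 2)))), Mul(-1, Add(-103208, 64516, 30988))) = Add(Add(201, Mul(328, I, Pow(51, Rational(1, 2)))), Mul(-1, -7704)) = Add(Add(201, Mul(328, I, Pow(51, Rational(1, 2)))), 7704) = Add(7905, Mul(328, I, Pow(51, Rational(1, 2))))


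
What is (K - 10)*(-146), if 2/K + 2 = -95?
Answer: 141912/97 ≈ 1463.0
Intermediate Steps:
K = -2/97 (K = 2/(-2 - 95) = 2/(-97) = 2*(-1/97) = -2/97 ≈ -0.020619)
(K - 10)*(-146) = (-2/97 - 10)*(-146) = -972/97*(-146) = 141912/97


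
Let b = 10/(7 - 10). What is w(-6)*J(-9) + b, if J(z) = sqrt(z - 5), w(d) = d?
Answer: -10/3 - 6*I*sqrt(14) ≈ -3.3333 - 22.45*I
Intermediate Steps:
J(z) = sqrt(-5 + z)
b = -10/3 (b = 10/(-3) = -1/3*10 = -10/3 ≈ -3.3333)
w(-6)*J(-9) + b = -6*sqrt(-5 - 9) - 10/3 = -6*I*sqrt(14) - 10/3 = -10/3 - 6*I*sqrt(14)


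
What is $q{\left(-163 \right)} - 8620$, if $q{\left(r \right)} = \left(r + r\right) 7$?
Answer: $-10902$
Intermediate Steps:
$q{\left(r \right)} = 14 r$ ($q{\left(r \right)} = 2 r 7 = 14 r$)
$q{\left(-163 \right)} - 8620 = 14 \left(-163\right) - 8620 = -2282 - 8620 = -10902$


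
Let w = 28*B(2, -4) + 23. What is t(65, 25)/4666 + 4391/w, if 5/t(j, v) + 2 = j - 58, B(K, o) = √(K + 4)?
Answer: -471229163/19480550 + 122948*√6/4175 ≈ 47.944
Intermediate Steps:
B(K, o) = √(4 + K)
t(j, v) = 5/(-60 + j) (t(j, v) = 5/(-2 + (j - 58)) = 5/(-2 + (-58 + j)) = 5/(-60 + j))
w = 23 + 28*√6 (w = 28*√(4 + 2) + 23 = 28*√6 + 23 = 23 + 28*√6 ≈ 91.586)
t(65, 25)/4666 + 4391/w = (5/(-60 + 65))/4666 + 4391/(23 + 28*√6) = (5/5)*(1/4666) + 4391/(23 + 28*√6) = (5*(⅕))*(1/4666) + 4391/(23 + 28*√6) = 1*(1/4666) + 4391/(23 + 28*√6) = 1/4666 + 4391/(23 + 28*√6)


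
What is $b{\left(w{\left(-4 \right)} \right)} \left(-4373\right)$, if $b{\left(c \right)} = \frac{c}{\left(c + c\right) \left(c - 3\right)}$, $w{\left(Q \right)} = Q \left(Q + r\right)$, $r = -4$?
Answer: $- \frac{4373}{58} \approx -75.396$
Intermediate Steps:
$w{\left(Q \right)} = Q \left(-4 + Q\right)$ ($w{\left(Q \right)} = Q \left(Q - 4\right) = Q \left(-4 + Q\right)$)
$b{\left(c \right)} = \frac{1}{2 \left(-3 + c\right)}$ ($b{\left(c \right)} = \frac{c}{2 c \left(-3 + c\right)} = c \frac{1}{2 c \left(-3 + c\right)} = \frac{1}{2 \left(-3 + c\right)}$)
$b{\left(w{\left(-4 \right)} \right)} \left(-4373\right) = \frac{1}{2 \left(-3 - 4 \left(-4 - 4\right)\right)} \left(-4373\right) = \frac{1}{2 \left(-3 - -32\right)} \left(-4373\right) = \frac{1}{2 \left(-3 + 32\right)} \left(-4373\right) = \frac{1}{2 \cdot 29} \left(-4373\right) = \frac{1}{2} \cdot \frac{1}{29} \left(-4373\right) = \frac{1}{58} \left(-4373\right) = - \frac{4373}{58}$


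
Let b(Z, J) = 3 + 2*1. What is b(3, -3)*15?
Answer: 75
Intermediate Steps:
b(Z, J) = 5 (b(Z, J) = 3 + 2 = 5)
b(3, -3)*15 = 5*15 = 75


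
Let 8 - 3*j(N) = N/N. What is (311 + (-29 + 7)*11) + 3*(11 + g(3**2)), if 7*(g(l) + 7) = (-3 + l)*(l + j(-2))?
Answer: 771/7 ≈ 110.14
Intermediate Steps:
j(N) = 7/3 (j(N) = 8/3 - N/(3*N) = 8/3 - 1/3*1 = 8/3 - 1/3 = 7/3)
g(l) = -7 + (-3 + l)*(7/3 + l)/7 (g(l) = -7 + ((-3 + l)*(l + 7/3))/7 = -7 + ((-3 + l)*(7/3 + l))/7 = -7 + (-3 + l)*(7/3 + l)/7)
(311 + (-29 + 7)*11) + 3*(11 + g(3**2)) = (311 + (-29 + 7)*11) + 3*(11 + (-8 - 2/21*3**2 + (3**2)**2/7)) = (311 - 22*11) + 3*(11 + (-8 - 2/21*9 + (1/7)*9**2)) = (311 - 242) + 3*(11 + (-8 - 6/7 + (1/7)*81)) = 69 + 3*(11 + (-8 - 6/7 + 81/7)) = 69 + 3*(11 + 19/7) = 69 + 3*(96/7) = 69 + 288/7 = 771/7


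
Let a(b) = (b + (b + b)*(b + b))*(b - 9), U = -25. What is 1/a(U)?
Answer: -1/84150 ≈ -1.1884e-5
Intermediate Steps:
a(b) = (-9 + b)*(b + 4*b²) (a(b) = (b + (2*b)*(2*b))*(-9 + b) = (b + 4*b²)*(-9 + b) = (-9 + b)*(b + 4*b²))
1/a(U) = 1/(-25*(-9 - 35*(-25) + 4*(-25)²)) = 1/(-25*(-9 + 875 + 4*625)) = 1/(-25*(-9 + 875 + 2500)) = 1/(-25*3366) = 1/(-84150) = -1/84150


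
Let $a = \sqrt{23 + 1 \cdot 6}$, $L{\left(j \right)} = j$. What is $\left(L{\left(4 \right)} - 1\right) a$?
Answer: $3 \sqrt{29} \approx 16.155$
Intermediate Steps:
$a = \sqrt{29}$ ($a = \sqrt{23 + 6} = \sqrt{29} \approx 5.3852$)
$\left(L{\left(4 \right)} - 1\right) a = \left(4 - 1\right) \sqrt{29} = 3 \sqrt{29}$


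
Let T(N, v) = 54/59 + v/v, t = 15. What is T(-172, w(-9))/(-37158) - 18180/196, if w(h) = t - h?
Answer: -9964109027/107423778 ≈ -92.755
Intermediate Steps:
w(h) = 15 - h
T(N, v) = 113/59 (T(N, v) = 54*(1/59) + 1 = 54/59 + 1 = 113/59)
T(-172, w(-9))/(-37158) - 18180/196 = (113/59)/(-37158) - 18180/196 = (113/59)*(-1/37158) - 18180*1/196 = -113/2192322 - 4545/49 = -9964109027/107423778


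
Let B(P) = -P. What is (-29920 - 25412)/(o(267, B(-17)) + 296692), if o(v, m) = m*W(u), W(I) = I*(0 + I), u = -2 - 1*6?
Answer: -4611/24815 ≈ -0.18582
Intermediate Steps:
u = -8 (u = -2 - 6 = -8)
W(I) = I² (W(I) = I*I = I²)
o(v, m) = 64*m (o(v, m) = m*(-8)² = m*64 = 64*m)
(-29920 - 25412)/(o(267, B(-17)) + 296692) = (-29920 - 25412)/(64*(-1*(-17)) + 296692) = -55332/(64*17 + 296692) = -55332/(1088 + 296692) = -55332/297780 = -55332*1/297780 = -4611/24815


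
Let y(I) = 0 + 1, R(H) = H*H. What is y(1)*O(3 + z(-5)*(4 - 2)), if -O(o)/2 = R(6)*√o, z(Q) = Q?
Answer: -72*I*√7 ≈ -190.49*I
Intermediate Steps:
R(H) = H²
y(I) = 1
O(o) = -72*√o (O(o) = -2*6²*√o = -72*√o)
y(1)*O(3 + z(-5)*(4 - 2)) = 1*(-72*√(3 - 5*(4 - 2))) = 1*(-72*√(3 - 5*2)) = 1*(-72*√(3 - 10)) = 1*(-72*I*√7) = -72*I*√7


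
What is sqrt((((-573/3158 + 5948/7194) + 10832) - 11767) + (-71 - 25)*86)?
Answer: I*sqrt(1185870860346777330)/11359326 ≈ 95.866*I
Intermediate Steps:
sqrt((((-573/3158 + 5948/7194) + 10832) - 11767) + (-71 - 25)*86) = sqrt((((-573*1/3158 + 5948*(1/7194)) + 10832) - 11767) - 96*86) = sqrt((((-573/3158 + 2974/3597) + 10832) - 11767) - 8256) = sqrt(((7330811/11359326 + 10832) - 11767) - 8256) = sqrt((123051550043/11359326 - 11767) - 8256) = sqrt(-10613638999/11359326 - 8256) = sqrt(-104396234455/11359326) = I*sqrt(1185870860346777330)/11359326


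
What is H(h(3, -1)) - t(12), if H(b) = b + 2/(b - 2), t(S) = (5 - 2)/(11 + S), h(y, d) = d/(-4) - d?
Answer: -427/276 ≈ -1.5471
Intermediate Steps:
h(y, d) = -5*d/4 (h(y, d) = d*(-1/4) - d = -d/4 - d = -5*d/4)
t(S) = 3/(11 + S)
H(b) = b + 2/(-2 + b)
H(h(3, -1)) - t(12) = (2 + (-5/4*(-1))**2 - (-5)*(-1)/2)/(-2 - 5/4*(-1)) - 3/(11 + 12) = (2 + (5/4)**2 - 2*5/4)/(-2 + 5/4) - 3/23 = (2 + 25/16 - 5/2)/(-3/4) - 3/23 = -4/3*17/16 - 1*3/23 = -17/12 - 3/23 = -427/276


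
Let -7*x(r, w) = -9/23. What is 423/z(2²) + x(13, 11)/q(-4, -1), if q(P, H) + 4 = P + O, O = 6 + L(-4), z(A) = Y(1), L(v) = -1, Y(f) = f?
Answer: 68100/161 ≈ 422.98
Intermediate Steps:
z(A) = 1
O = 5 (O = 6 - 1 = 5)
q(P, H) = 1 + P (q(P, H) = -4 + (P + 5) = -4 + (5 + P) = 1 + P)
x(r, w) = 9/161 (x(r, w) = -(-9)/(7*23) = -⅐*(-9/23) = 9/161)
423/z(2²) + x(13, 11)/q(-4, -1) = 423/1 + 9/(161*(1 - 4)) = 423*1 + (9/161)/(-3) = 423 + (9/161)*(-⅓) = 423 - 3/161 = 68100/161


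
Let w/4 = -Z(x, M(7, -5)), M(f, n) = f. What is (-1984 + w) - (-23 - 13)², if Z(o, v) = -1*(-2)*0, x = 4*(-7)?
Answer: -3280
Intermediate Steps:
x = -28
Z(o, v) = 0 (Z(o, v) = 2*0 = 0)
w = 0 (w = 4*(-1*0) = 4*0 = 0)
(-1984 + w) - (-23 - 13)² = (-1984 + 0) - (-23 - 13)² = -1984 - 1*(-36)² = -1984 - 1*1296 = -1984 - 1296 = -3280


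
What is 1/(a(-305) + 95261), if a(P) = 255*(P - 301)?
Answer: -1/59269 ≈ -1.6872e-5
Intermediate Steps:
a(P) = -76755 + 255*P (a(P) = 255*(-301 + P) = -76755 + 255*P)
1/(a(-305) + 95261) = 1/((-76755 + 255*(-305)) + 95261) = 1/((-76755 - 77775) + 95261) = 1/(-154530 + 95261) = 1/(-59269) = -1/59269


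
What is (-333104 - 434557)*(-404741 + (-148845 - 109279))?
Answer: 508855608765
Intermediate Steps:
(-333104 - 434557)*(-404741 + (-148845 - 109279)) = -767661*(-404741 - 258124) = -767661*(-662865) = 508855608765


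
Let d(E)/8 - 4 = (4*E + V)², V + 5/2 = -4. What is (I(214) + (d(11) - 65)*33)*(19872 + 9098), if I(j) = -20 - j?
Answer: 10716785190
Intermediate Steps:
V = -13/2 (V = -5/2 - 4 = -13/2 ≈ -6.5000)
d(E) = 32 + 8*(-13/2 + 4*E)² (d(E) = 32 + 8*(4*E - 13/2)² = 32 + 8*(-13/2 + 4*E)²)
(I(214) + (d(11) - 65)*33)*(19872 + 9098) = ((-20 - 1*214) + ((32 + 2*(-13 + 8*11)²) - 65)*33)*(19872 + 9098) = ((-20 - 214) + ((32 + 2*(-13 + 88)²) - 65)*33)*28970 = (-234 + ((32 + 2*75²) - 65)*33)*28970 = (-234 + ((32 + 2*5625) - 65)*33)*28970 = (-234 + ((32 + 11250) - 65)*33)*28970 = (-234 + (11282 - 65)*33)*28970 = (-234 + 11217*33)*28970 = (-234 + 370161)*28970 = 369927*28970 = 10716785190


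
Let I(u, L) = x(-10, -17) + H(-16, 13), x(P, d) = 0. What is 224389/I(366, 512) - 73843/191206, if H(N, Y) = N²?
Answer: 21442809663/24474368 ≈ 876.13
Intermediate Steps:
I(u, L) = 256 (I(u, L) = 0 + (-16)² = 0 + 256 = 256)
224389/I(366, 512) - 73843/191206 = 224389/256 - 73843/191206 = 21442809663/24474368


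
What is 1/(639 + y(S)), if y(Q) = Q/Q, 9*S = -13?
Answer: 1/640 ≈ 0.0015625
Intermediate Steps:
S = -13/9 (S = (⅑)*(-13) = -13/9 ≈ -1.4444)
y(Q) = 1
1/(639 + y(S)) = 1/(639 + 1) = 1/640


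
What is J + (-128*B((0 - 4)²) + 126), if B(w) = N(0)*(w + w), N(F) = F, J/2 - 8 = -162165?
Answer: -324188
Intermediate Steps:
J = -324314 (J = 16 + 2*(-162165) = 16 - 324330 = -324314)
B(w) = 0 (B(w) = 0*(w + w) = 0*(2*w) = 0)
J + (-128*B((0 - 4)²) + 126) = -324314 + (-128*0 + 126) = -324314 + (0 + 126) = -324314 + 126 = -324188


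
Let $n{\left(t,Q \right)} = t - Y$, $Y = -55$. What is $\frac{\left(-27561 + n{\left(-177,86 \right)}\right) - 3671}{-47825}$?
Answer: $\frac{31354}{47825} \approx 0.6556$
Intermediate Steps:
$n{\left(t,Q \right)} = 55 + t$ ($n{\left(t,Q \right)} = t - -55 = t + 55 = 55 + t$)
$\frac{\left(-27561 + n{\left(-177,86 \right)}\right) - 3671}{-47825} = \frac{\left(-27561 + \left(55 - 177\right)\right) - 3671}{-47825} = \left(\left(-27561 - 122\right) - 3671\right) \left(- \frac{1}{47825}\right) = \left(-27683 - 3671\right) \left(- \frac{1}{47825}\right) = \left(-31354\right) \left(- \frac{1}{47825}\right) = \frac{31354}{47825}$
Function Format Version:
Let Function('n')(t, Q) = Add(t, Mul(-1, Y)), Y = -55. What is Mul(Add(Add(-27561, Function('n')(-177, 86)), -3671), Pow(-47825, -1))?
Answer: Rational(31354, 47825) ≈ 0.65560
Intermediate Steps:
Function('n')(t, Q) = Add(55, t) (Function('n')(t, Q) = Add(t, Mul(-1, -55)) = Add(t, 55) = Add(55, t))
Mul(Add(Add(-27561, Function('n')(-177, 86)), -3671), Pow(-47825, -1)) = Mul(Add(Add(-27561, Add(55, -177)), -3671), Pow(-47825, -1)) = Mul(Add(Add(-27561, -122), -3671), Rational(-1, 47825)) = Mul(Add(-27683, -3671), Rational(-1, 47825)) = Mul(-31354, Rational(-1, 47825)) = Rational(31354, 47825)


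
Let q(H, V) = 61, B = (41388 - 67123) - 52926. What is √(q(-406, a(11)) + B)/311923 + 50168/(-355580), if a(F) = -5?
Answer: -12542/88895 + 10*I*√786/311923 ≈ -0.14109 + 0.0008988*I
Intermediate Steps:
B = -78661 (B = -25735 - 52926 = -78661)
√(q(-406, a(11)) + B)/311923 + 50168/(-355580) = √(61 - 78661)/311923 + 50168/(-355580) = √(-78600)*(1/311923) + 50168*(-1/355580) = (10*I*√786)*(1/311923) - 12542/88895 = 10*I*√786/311923 - 12542/88895 = -12542/88895 + 10*I*√786/311923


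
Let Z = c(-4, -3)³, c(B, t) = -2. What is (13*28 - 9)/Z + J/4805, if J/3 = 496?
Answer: -54641/1240 ≈ -44.065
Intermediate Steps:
Z = -8 (Z = (-2)³ = -8)
J = 1488 (J = 3*496 = 1488)
(13*28 - 9)/Z + J/4805 = (13*28 - 9)/(-8) + 1488/4805 = (364 - 9)*(-⅛) + 1488*(1/4805) = 355*(-⅛) + 48/155 = -355/8 + 48/155 = -54641/1240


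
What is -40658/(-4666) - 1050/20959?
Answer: 423625861/48897347 ≈ 8.6636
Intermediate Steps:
-40658/(-4666) - 1050/20959 = -40658*(-1/4666) - 1050*1/20959 = 20329/2333 - 1050/20959 = 423625861/48897347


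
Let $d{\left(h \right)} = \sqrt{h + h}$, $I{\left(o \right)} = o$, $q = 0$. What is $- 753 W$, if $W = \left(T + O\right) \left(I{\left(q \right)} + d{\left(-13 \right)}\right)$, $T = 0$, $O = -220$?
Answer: $165660 i \sqrt{26} \approx 8.447 \cdot 10^{5} i$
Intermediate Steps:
$d{\left(h \right)} = \sqrt{2} \sqrt{h}$ ($d{\left(h \right)} = \sqrt{2 h} = \sqrt{2} \sqrt{h}$)
$W = - 220 i \sqrt{26}$ ($W = \left(0 - 220\right) \left(0 + \sqrt{2} \sqrt{-13}\right) = - 220 \left(0 + \sqrt{2} i \sqrt{13}\right) = - 220 \left(0 + i \sqrt{26}\right) = - 220 i \sqrt{26} \approx - 1121.8 i$)
$- 753 W = - 753 \left(- 220 i \sqrt{26}\right) = 165660 i \sqrt{26}$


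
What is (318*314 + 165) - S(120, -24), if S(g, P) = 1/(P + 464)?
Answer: 44007479/440 ≈ 1.0002e+5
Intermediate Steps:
S(g, P) = 1/(464 + P)
(318*314 + 165) - S(120, -24) = (318*314 + 165) - 1/(464 - 24) = (99852 + 165) - 1/440 = 100017 - 1*1/440 = 100017 - 1/440 = 44007479/440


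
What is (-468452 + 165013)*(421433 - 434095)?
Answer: 3842144618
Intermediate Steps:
(-468452 + 165013)*(421433 - 434095) = -303439*(-12662) = 3842144618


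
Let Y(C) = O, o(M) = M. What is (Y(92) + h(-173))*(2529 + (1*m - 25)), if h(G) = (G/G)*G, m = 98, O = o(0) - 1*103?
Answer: -718152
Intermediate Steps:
O = -103 (O = 0 - 1*103 = 0 - 103 = -103)
Y(C) = -103
h(G) = G (h(G) = 1*G = G)
(Y(92) + h(-173))*(2529 + (1*m - 25)) = (-103 - 173)*(2529 + (1*98 - 25)) = -276*(2529 + (98 - 25)) = -276*(2529 + 73) = -276*2602 = -718152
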